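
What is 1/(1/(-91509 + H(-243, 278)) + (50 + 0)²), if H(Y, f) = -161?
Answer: 91670/229174999 ≈ 0.00040000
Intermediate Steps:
1/(1/(-91509 + H(-243, 278)) + (50 + 0)²) = 1/(1/(-91509 - 161) + (50 + 0)²) = 1/(1/(-91670) + 50²) = 1/(-1/91670 + 2500) = 1/(229174999/91670) = 91670/229174999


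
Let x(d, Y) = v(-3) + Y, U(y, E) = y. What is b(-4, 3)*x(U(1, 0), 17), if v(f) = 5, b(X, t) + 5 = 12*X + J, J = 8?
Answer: -990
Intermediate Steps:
b(X, t) = 3 + 12*X (b(X, t) = -5 + (12*X + 8) = -5 + (8 + 12*X) = 3 + 12*X)
x(d, Y) = 5 + Y
b(-4, 3)*x(U(1, 0), 17) = (3 + 12*(-4))*(5 + 17) = (3 - 48)*22 = -45*22 = -990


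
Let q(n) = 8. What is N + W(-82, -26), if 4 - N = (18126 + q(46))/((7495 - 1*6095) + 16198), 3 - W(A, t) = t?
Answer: 281300/8799 ≈ 31.970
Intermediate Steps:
W(A, t) = 3 - t
N = 26129/8799 (N = 4 - (18126 + 8)/((7495 - 1*6095) + 16198) = 4 - 18134/((7495 - 6095) + 16198) = 4 - 18134/(1400 + 16198) = 4 - 18134/17598 = 4 - 1*9067/8799 = 4 - 9067/8799 = 26129/8799 ≈ 2.9695)
N + W(-82, -26) = 26129/8799 + (3 - 1*(-26)) = 26129/8799 + (3 + 26) = 26129/8799 + 29 = 281300/8799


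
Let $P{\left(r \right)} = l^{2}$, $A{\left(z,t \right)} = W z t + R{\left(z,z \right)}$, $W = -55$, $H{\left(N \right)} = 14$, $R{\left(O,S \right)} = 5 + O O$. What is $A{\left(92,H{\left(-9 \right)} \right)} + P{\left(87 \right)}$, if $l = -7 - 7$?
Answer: $-62175$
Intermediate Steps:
$R{\left(O,S \right)} = 5 + O^{2}$
$l = -14$ ($l = -7 - 7 = -14$)
$A{\left(z,t \right)} = 5 + z^{2} - 55 t z$ ($A{\left(z,t \right)} = - 55 z t + \left(5 + z^{2}\right) = - 55 t z + \left(5 + z^{2}\right) = 5 + z^{2} - 55 t z$)
$P{\left(r \right)} = 196$ ($P{\left(r \right)} = \left(-14\right)^{2} = 196$)
$A{\left(92,H{\left(-9 \right)} \right)} + P{\left(87 \right)} = \left(5 + 92^{2} - 770 \cdot 92\right) + 196 = \left(5 + 8464 - 70840\right) + 196 = -62371 + 196 = -62175$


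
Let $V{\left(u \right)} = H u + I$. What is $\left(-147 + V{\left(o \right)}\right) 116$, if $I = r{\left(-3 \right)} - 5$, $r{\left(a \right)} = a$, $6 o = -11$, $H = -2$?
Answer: $- \frac{52664}{3} \approx -17555.0$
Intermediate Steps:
$o = - \frac{11}{6}$ ($o = \frac{1}{6} \left(-11\right) = - \frac{11}{6} \approx -1.8333$)
$I = -8$ ($I = -3 - 5 = -8$)
$V{\left(u \right)} = -8 - 2 u$ ($V{\left(u \right)} = - 2 u - 8 = -8 - 2 u$)
$\left(-147 + V{\left(o \right)}\right) 116 = \left(-147 - \frac{13}{3}\right) 116 = \left(- \frac{454}{3}\right) 116 = - \frac{52664}{3}$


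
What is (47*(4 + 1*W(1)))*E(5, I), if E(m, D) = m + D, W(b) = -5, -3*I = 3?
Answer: -188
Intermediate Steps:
I = -1 (I = -⅓*3 = -1)
E(m, D) = D + m
(47*(4 + 1*W(1)))*E(5, I) = (47*(4 + 1*(-5)))*(-1 + 5) = (47*(4 - 5))*4 = (47*(-1))*4 = -47*4 = -188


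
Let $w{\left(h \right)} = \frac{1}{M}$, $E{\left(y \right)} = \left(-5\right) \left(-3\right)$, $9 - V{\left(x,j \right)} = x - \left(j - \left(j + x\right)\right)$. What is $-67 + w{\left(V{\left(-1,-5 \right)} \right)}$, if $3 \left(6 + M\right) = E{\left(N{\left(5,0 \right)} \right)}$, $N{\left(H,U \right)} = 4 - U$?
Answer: $-68$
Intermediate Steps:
$V{\left(x,j \right)} = 9 - 2 x$ ($V{\left(x,j \right)} = 9 - \left(x - \left(j - \left(j + x\right)\right)\right) = 9 - \left(x - - x\right) = 9 - \left(x + x\right) = 9 - 2 x$)
$E{\left(y \right)} = 15$
$M = -1$ ($M = -6 + \frac{1}{3} \cdot 15 = -6 + 5 = -1$)
$w{\left(h \right)} = -1$ ($w{\left(h \right)} = \frac{1}{-1} = -1$)
$-67 + w{\left(V{\left(-1,-5 \right)} \right)} = -67 - 1 = -68$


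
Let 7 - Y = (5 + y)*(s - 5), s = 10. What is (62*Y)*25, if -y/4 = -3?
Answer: -120900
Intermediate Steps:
y = 12 (y = -4*(-3) = 12)
Y = -78 (Y = 7 - (5 + 12)*(10 - 5) = 7 - 17*5 = 7 - 1*85 = 7 - 85 = -78)
(62*Y)*25 = (62*(-78))*25 = -4836*25 = -120900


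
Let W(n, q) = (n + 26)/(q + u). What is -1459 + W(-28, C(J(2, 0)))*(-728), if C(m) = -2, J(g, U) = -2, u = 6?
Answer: -1095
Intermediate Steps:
W(n, q) = (26 + n)/(6 + q) (W(n, q) = (n + 26)/(q + 6) = (26 + n)/(6 + q))
-1459 + W(-28, C(J(2, 0)))*(-728) = -1459 + ((26 - 28)/(6 - 2))*(-728) = -1459 + (-2/4)*(-728) = -1459 + ((¼)*(-2))*(-728) = -1459 - ½*(-728) = -1459 + 364 = -1095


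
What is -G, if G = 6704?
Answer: -6704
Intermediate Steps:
-G = -1*6704 = -6704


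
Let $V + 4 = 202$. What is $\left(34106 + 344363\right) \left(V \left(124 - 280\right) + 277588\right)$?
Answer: $93368302300$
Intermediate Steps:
$V = 198$ ($V = -4 + 202 = 198$)
$\left(34106 + 344363\right) \left(V \left(124 - 280\right) + 277588\right) = \left(34106 + 344363\right) \left(198 \left(124 - 280\right) + 277588\right) = 378469 \left(198 \left(-156\right) + 277588\right) = 378469 \left(-30888 + 277588\right) = 378469 \cdot 246700 = 93368302300$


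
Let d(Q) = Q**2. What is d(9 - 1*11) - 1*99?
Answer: -95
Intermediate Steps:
d(9 - 1*11) - 1*99 = (9 - 1*11)**2 - 1*99 = (9 - 11)**2 - 99 = (-2)**2 - 99 = 4 - 99 = -95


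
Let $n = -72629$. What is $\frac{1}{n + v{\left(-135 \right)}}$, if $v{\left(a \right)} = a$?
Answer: $- \frac{1}{72764} \approx -1.3743 \cdot 10^{-5}$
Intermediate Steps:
$\frac{1}{n + v{\left(-135 \right)}} = \frac{1}{-72629 - 135} = \frac{1}{-72764} = - \frac{1}{72764}$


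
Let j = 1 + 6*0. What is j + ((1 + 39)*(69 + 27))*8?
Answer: 30721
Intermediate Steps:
j = 1 (j = 1 + 0 = 1)
j + ((1 + 39)*(69 + 27))*8 = 1 + ((1 + 39)*(69 + 27))*8 = 1 + (40*96)*8 = 1 + 3840*8 = 1 + 30720 = 30721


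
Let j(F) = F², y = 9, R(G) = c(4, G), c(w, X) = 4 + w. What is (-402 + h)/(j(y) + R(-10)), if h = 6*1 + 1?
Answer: -395/89 ≈ -4.4382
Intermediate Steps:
R(G) = 8 (R(G) = 4 + 4 = 8)
h = 7 (h = 6 + 1 = 7)
(-402 + h)/(j(y) + R(-10)) = (-402 + 7)/(9² + 8) = -395/(81 + 8) = -395/89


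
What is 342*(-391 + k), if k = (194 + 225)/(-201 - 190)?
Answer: -52428600/391 ≈ -1.3409e+5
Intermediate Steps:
k = -419/391 (k = 419/(-391) = 419*(-1/391) = -419/391 ≈ -1.0716)
342*(-391 + k) = 342*(-391 - 419/391) = 342*(-153300/391) = -52428600/391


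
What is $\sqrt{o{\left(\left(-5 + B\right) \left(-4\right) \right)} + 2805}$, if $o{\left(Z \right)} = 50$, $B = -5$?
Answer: $\sqrt{2855} \approx 53.432$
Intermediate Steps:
$\sqrt{o{\left(\left(-5 + B\right) \left(-4\right) \right)} + 2805} = \sqrt{50 + 2805} = \sqrt{2855}$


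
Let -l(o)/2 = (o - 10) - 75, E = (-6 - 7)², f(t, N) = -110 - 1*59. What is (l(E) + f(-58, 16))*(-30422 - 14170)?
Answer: 15027504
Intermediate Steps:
f(t, N) = -169 (f(t, N) = -110 - 59 = -169)
E = 169 (E = (-13)² = 169)
l(o) = 170 - 2*o (l(o) = -2*((o - 10) - 75) = -2*((-10 + o) - 75) = -2*(-85 + o) = 170 - 2*o)
(l(E) + f(-58, 16))*(-30422 - 14170) = ((170 - 2*169) - 169)*(-30422 - 14170) = ((170 - 338) - 169)*(-44592) = (-168 - 169)*(-44592) = -337*(-44592) = 15027504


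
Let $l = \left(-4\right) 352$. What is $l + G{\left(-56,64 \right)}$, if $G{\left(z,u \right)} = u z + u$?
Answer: $-4928$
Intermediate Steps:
$l = -1408$
$G{\left(z,u \right)} = u + u z$
$l + G{\left(-56,64 \right)} = -1408 + 64 \left(1 - 56\right) = -1408 + 64 \left(-55\right) = -1408 - 3520 = -4928$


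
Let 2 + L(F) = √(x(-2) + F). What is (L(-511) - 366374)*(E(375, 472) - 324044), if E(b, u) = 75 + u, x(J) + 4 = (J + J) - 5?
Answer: 118521536872 - 646994*I*√131 ≈ 1.1852e+11 - 7.4052e+6*I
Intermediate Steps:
x(J) = -9 + 2*J (x(J) = -4 + ((J + J) - 5) = -4 + (2*J - 5) = -4 + (-5 + 2*J) = -9 + 2*J)
L(F) = -2 + √(-13 + F) (L(F) = -2 + √((-9 + 2*(-2)) + F) = -2 + √((-9 - 4) + F) = -2 + √(-13 + F))
(L(-511) - 366374)*(E(375, 472) - 324044) = ((-2 + √(-13 - 511)) - 366374)*((75 + 472) - 324044) = ((-2 + √(-524)) - 366374)*(547 - 324044) = ((-2 + 2*I*√131) - 366374)*(-323497) = (-366376 + 2*I*√131)*(-323497) = 118521536872 - 646994*I*√131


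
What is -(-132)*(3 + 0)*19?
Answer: 7524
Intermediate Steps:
-(-132)*(3 + 0)*19 = -(-132)*3*19 = -33*(-12)*19 = 396*19 = 7524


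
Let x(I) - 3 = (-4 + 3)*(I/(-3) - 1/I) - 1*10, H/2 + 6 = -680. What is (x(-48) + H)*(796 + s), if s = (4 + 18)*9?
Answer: -33279617/24 ≈ -1.3867e+6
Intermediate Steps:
H = -1372 (H = -12 + 2*(-680) = -12 - 1360 = -1372)
s = 198 (s = 22*9 = 198)
x(I) = -7 + 1/I + I/3 (x(I) = 3 + ((-4 + 3)*(I/(-3) - 1/I) - 1*10) = 3 + (-(I*(-⅓) - 1/I) - 10) = 3 + (-(-I/3 - 1/I) - 10) = 3 + (-(-1/I - I/3) - 10) = 3 + ((1/I + I/3) - 10) = 3 + (-10 + 1/I + I/3) = -7 + 1/I + I/3)
(x(-48) + H)*(796 + s) = ((-7 + 1/(-48) + (⅓)*(-48)) - 1372)*(796 + 198) = ((-7 - 1/48 - 16) - 1372)*994 = (-1105/48 - 1372)*994 = -66961/48*994 = -33279617/24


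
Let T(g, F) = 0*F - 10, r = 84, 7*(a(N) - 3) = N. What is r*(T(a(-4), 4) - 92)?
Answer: -8568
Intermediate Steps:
a(N) = 3 + N/7
T(g, F) = -10 (T(g, F) = 0 - 10 = -10)
r*(T(a(-4), 4) - 92) = 84*(-10 - 92) = 84*(-102) = -8568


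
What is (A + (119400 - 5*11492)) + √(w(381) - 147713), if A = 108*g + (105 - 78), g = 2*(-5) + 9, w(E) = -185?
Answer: 61859 + I*√147898 ≈ 61859.0 + 384.58*I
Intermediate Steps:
g = -1 (g = -10 + 9 = -1)
A = -81 (A = 108*(-1) + (105 - 78) = -108 + 27 = -81)
(A + (119400 - 5*11492)) + √(w(381) - 147713) = (-81 + (119400 - 5*11492)) + √(-185 - 147713) = (-81 + (119400 - 57460)) + √(-147898) = (-81 + 61940) + I*√147898 = 61859 + I*√147898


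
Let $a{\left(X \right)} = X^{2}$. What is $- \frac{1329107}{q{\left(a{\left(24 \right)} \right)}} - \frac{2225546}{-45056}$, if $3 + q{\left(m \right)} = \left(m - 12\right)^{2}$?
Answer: $\frac{324023179393}{7165999104} \approx 45.217$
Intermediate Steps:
$q{\left(m \right)} = -3 + \left(-12 + m\right)^{2}$ ($q{\left(m \right)} = -3 + \left(m - 12\right)^{2} = -3 + \left(-12 + m\right)^{2}$)
$- \frac{1329107}{q{\left(a{\left(24 \right)} \right)}} - \frac{2225546}{-45056} = - \frac{1329107}{-3 + \left(-12 + 24^{2}\right)^{2}} - \frac{2225546}{-45056} = - \frac{1329107}{-3 + \left(-12 + 576\right)^{2}} - - \frac{1112773}{22528} = - \frac{1329107}{-3 + 564^{2}} + \frac{1112773}{22528} = - \frac{1329107}{-3 + 318096} + \frac{1112773}{22528} = - \frac{1329107}{318093} + \frac{1112773}{22528} = \frac{324023179393}{7165999104}$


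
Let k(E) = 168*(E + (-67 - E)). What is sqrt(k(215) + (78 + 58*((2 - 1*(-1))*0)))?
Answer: 9*I*sqrt(138) ≈ 105.73*I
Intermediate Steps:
k(E) = -11256 (k(E) = 168*(-67) = -11256)
sqrt(k(215) + (78 + 58*((2 - 1*(-1))*0))) = sqrt(-11256 + (78 + 58*((2 - 1*(-1))*0))) = sqrt(-11256 + (78 + 58*((2 + 1)*0))) = sqrt(-11256 + (78 + 58*(3*0))) = sqrt(-11256 + (78 + 58*0)) = sqrt(-11256 + (78 + 0)) = sqrt(-11256 + 78) = sqrt(-11178) = 9*I*sqrt(138)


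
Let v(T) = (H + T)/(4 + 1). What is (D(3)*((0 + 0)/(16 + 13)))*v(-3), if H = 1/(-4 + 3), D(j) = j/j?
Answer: 0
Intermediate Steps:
D(j) = 1
H = -1 (H = 1/(-1) = -1)
v(T) = -⅕ + T/5 (v(T) = (-1 + T)/(4 + 1) = (-1 + T)/5 = (-1 + T)*(⅕) = -⅕ + T/5)
(D(3)*((0 + 0)/(16 + 13)))*v(-3) = (1*((0 + 0)/(16 + 13)))*(-⅕ + (⅕)*(-3)) = (1*(0/29))*(-⅕ - ⅗) = (1*(0*(1/29)))*(-⅘) = (1*0)*(-⅘) = 0*(-⅘) = 0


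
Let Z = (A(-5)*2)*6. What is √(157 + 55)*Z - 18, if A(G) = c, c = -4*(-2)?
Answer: -18 + 192*√53 ≈ 1379.8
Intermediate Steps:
c = 8
A(G) = 8
Z = 96 (Z = (8*2)*6 = 16*6 = 96)
√(157 + 55)*Z - 18 = √(157 + 55)*96 - 18 = √212*96 - 18 = (2*√53)*96 - 18 = 192*√53 - 18 = -18 + 192*√53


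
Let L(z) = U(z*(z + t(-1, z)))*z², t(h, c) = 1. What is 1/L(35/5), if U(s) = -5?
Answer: -1/245 ≈ -0.0040816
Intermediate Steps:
L(z) = -5*z²
1/L(35/5) = 1/(-5*(35/5)²) = 1/(-5*(35*(⅕))²) = 1/(-5*7²) = 1/(-5*49) = 1/(-245) = -1/245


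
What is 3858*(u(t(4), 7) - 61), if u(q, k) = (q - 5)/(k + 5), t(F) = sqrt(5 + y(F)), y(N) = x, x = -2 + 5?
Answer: -473891/2 + 643*sqrt(2) ≈ -2.3604e+5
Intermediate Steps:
x = 3
y(N) = 3
t(F) = 2*sqrt(2) (t(F) = sqrt(5 + 3) = sqrt(8) = 2*sqrt(2))
u(q, k) = (-5 + q)/(5 + k)
3858*(u(t(4), 7) - 61) = 3858*((-5 + 2*sqrt(2))/(5 + 7) - 61) = 3858*((-5 + 2*sqrt(2))/12 - 61) = 3858*((-5/12 + sqrt(2)/6) - 61) = 3858*(-737/12 + sqrt(2)/6) = -473891/2 + 643*sqrt(2)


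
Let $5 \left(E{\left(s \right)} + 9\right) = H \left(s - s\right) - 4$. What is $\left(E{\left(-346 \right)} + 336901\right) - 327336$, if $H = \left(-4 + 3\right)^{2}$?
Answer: $\frac{47776}{5} \approx 9555.2$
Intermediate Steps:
$H = 1$ ($H = \left(-1\right)^{2} = 1$)
$E{\left(s \right)} = - \frac{49}{5}$ ($E{\left(s \right)} = -9 + \frac{1 \left(s - s\right) - 4}{5} = -9 + \frac{1 \cdot 0 - 4}{5} = -9 + \frac{0 - 4}{5} = -9 + \frac{1}{5} \left(-4\right) = -9 - \frac{4}{5} = - \frac{49}{5}$)
$\left(E{\left(-346 \right)} + 336901\right) - 327336 = \left(- \frac{49}{5} + 336901\right) - 327336 = \frac{1684456}{5} - 327336 = \frac{47776}{5}$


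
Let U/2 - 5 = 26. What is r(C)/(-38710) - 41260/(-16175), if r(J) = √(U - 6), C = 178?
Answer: 8252/3235 - √14/19355 ≈ 2.5507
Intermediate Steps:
U = 62 (U = 10 + 2*26 = 10 + 52 = 62)
r(J) = 2*√14 (r(J) = √(62 - 6) = √56 = 2*√14)
r(C)/(-38710) - 41260/(-16175) = (2*√14)/(-38710) - 41260/(-16175) = (2*√14)*(-1/38710) - 41260*(-1/16175) = -√14/19355 + 8252/3235 = 8252/3235 - √14/19355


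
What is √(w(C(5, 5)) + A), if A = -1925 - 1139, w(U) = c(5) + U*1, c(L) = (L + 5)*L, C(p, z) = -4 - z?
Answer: I*√3023 ≈ 54.982*I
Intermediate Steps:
c(L) = L*(5 + L) (c(L) = (5 + L)*L = L*(5 + L))
w(U) = 50 + U (w(U) = 5*(5 + 5) + U*1 = 5*10 + U = 50 + U)
A = -3064
√(w(C(5, 5)) + A) = √((50 + (-4 - 1*5)) - 3064) = √((50 + (-4 - 5)) - 3064) = √((50 - 9) - 3064) = √(41 - 3064) = √(-3023) = I*√3023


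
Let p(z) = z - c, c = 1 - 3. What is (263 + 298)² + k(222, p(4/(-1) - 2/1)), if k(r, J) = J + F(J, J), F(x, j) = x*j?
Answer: 314733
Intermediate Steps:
c = -2
F(x, j) = j*x
p(z) = 2 + z (p(z) = z - 1*(-2) = z + 2 = 2 + z)
k(r, J) = J + J² (k(r, J) = J + J*J = J + J²)
(263 + 298)² + k(222, p(4/(-1) - 2/1)) = (263 + 298)² + (2 + (4/(-1) - 2/1))*(1 + (2 + (4/(-1) - 2/1))) = 561² + (2 + (4*(-1) - 2*1))*(1 + (2 + (4*(-1) - 2*1))) = 314721 + (2 + (-4 - 2))*(1 + (2 + (-4 - 2))) = 314721 + (2 - 6)*(1 + (2 - 6)) = 314721 - 4*(1 - 4) = 314721 - 4*(-3) = 314721 + 12 = 314733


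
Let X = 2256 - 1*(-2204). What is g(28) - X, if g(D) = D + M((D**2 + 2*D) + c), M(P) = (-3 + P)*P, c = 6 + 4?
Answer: 715518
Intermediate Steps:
c = 10
M(P) = P*(-3 + P)
g(D) = D + (7 + D**2 + 2*D)*(10 + D**2 + 2*D) (g(D) = D + ((D**2 + 2*D) + 10)*(-3 + ((D**2 + 2*D) + 10)) = D + (10 + D**2 + 2*D)*(-3 + (10 + D**2 + 2*D)) = D + (10 + D**2 + 2*D)*(7 + D**2 + 2*D) = D + (7 + D**2 + 2*D)*(10 + D**2 + 2*D))
X = 4460 (X = 2256 + 2204 = 4460)
g(28) - X = (28 + (7 + 28**2 + 2*28)*(10 + 28**2 + 2*28)) - 1*4460 = (28 + (7 + 784 + 56)*(10 + 784 + 56)) - 4460 = (28 + 847*850) - 4460 = (28 + 719950) - 4460 = 719978 - 4460 = 715518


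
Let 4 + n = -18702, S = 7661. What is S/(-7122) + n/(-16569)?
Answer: 2096341/39334806 ≈ 0.053295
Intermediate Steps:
n = -18706 (n = -4 - 18702 = -18706)
S/(-7122) + n/(-16569) = 7661/(-7122) - 18706/(-16569) = 7661*(-1/7122) - 18706*(-1/16569) = -7661/7122 + 18706/16569 = 2096341/39334806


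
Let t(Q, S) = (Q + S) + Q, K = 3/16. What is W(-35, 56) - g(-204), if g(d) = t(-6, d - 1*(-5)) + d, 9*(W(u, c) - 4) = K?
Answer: 20113/48 ≈ 419.02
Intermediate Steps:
K = 3/16 (K = (1/16)*3 = 3/16 ≈ 0.18750)
t(Q, S) = S + 2*Q
W(u, c) = 193/48 (W(u, c) = 4 + (⅑)*(3/16) = 4 + 1/48 = 193/48)
g(d) = -7 + 2*d (g(d) = ((d - 1*(-5)) + 2*(-6)) + d = ((d + 5) - 12) + d = ((5 + d) - 12) + d = (-7 + d) + d = -7 + 2*d)
W(-35, 56) - g(-204) = 193/48 - (-7 + 2*(-204)) = 193/48 - (-7 - 408) = 193/48 - 1*(-415) = 193/48 + 415 = 20113/48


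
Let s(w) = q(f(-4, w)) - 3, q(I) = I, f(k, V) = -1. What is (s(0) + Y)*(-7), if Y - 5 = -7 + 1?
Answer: 35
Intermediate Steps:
Y = -1 (Y = 5 + (-7 + 1) = 5 - 6 = -1)
s(w) = -4 (s(w) = -1 - 3 = -4)
(s(0) + Y)*(-7) = (-4 - 1)*(-7) = -5*(-7) = 35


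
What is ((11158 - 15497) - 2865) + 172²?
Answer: 22380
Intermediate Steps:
((11158 - 15497) - 2865) + 172² = (-4339 - 2865) + 29584 = -7204 + 29584 = 22380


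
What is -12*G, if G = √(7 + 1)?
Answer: -24*√2 ≈ -33.941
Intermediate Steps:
G = 2*√2 (G = √8 = 2*√2 ≈ 2.8284)
-12*G = -24*√2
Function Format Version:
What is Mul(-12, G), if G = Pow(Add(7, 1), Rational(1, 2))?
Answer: Mul(-24, Pow(2, Rational(1, 2))) ≈ -33.941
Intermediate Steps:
G = Mul(2, Pow(2, Rational(1, 2))) (G = Pow(8, Rational(1, 2)) = Mul(2, Pow(2, Rational(1, 2))) ≈ 2.8284)
Mul(-12, G) = Mul(-12, Mul(2, Pow(2, Rational(1, 2)))) = Mul(-24, Pow(2, Rational(1, 2)))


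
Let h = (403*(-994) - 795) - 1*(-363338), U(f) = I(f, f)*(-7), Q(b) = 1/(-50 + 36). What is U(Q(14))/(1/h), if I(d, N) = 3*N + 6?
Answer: 3081159/2 ≈ 1.5406e+6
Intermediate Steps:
I(d, N) = 6 + 3*N
Q(b) = -1/14 (Q(b) = 1/(-14) = -1/14)
U(f) = -42 - 21*f (U(f) = (6 + 3*f)*(-7) = -42 - 21*f)
h = -38039 (h = (-400582 - 795) + 363338 = -401377 + 363338 = -38039)
U(Q(14))/(1/h) = (-42 - 21*(-1/14))/(1/(-38039)) = (-42 + 3/2)/(-1/38039) = -81/2*(-38039) = 3081159/2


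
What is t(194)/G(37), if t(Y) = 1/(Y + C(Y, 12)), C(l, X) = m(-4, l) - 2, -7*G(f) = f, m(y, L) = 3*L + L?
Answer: -7/35816 ≈ -0.00019544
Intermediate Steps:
m(y, L) = 4*L
G(f) = -f/7
C(l, X) = -2 + 4*l (C(l, X) = 4*l - 2 = -2 + 4*l)
t(Y) = 1/(-2 + 5*Y) (t(Y) = 1/(Y + (-2 + 4*Y)) = 1/(-2 + 5*Y))
t(194)/G(37) = 1/((-2 + 5*194)*((-1/7*37))) = 1/((-2 + 970)*(-37/7)) = -7/37/968 = (1/968)*(-7/37) = -7/35816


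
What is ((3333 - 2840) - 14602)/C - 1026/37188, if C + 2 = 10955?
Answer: -9924505/7542966 ≈ -1.3157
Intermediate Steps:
C = 10953 (C = -2 + 10955 = 10953)
((3333 - 2840) - 14602)/C - 1026/37188 = ((3333 - 2840) - 14602)/10953 - 1026/37188 = (493 - 14602)*(1/10953) - 1026*1/37188 = -14109*1/10953 - 57/2066 = -4703/3651 - 57/2066 = -9924505/7542966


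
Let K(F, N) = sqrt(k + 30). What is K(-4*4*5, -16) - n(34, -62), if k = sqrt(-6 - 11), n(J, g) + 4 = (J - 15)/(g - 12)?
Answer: 315/74 + sqrt(30 + I*sqrt(17)) ≈ 9.7468 + 0.3755*I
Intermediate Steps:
n(J, g) = -4 + (-15 + J)/(-12 + g) (n(J, g) = -4 + (J - 15)/(g - 12) = -4 + (-15 + J)/(-12 + g))
k = I*sqrt(17) (k = sqrt(-17) = I*sqrt(17) ≈ 4.1231*I)
K(F, N) = sqrt(30 + I*sqrt(17)) (K(F, N) = sqrt(I*sqrt(17) + 30) = sqrt(30 + I*sqrt(17)))
K(-4*4*5, -16) - n(34, -62) = sqrt(30 + I*sqrt(17)) - (33 + 34 - 4*(-62))/(-12 - 62) = sqrt(30 + I*sqrt(17)) - (33 + 34 + 248)/(-74) = sqrt(30 + I*sqrt(17)) - (-1)*315/74 = sqrt(30 + I*sqrt(17)) - 1*(-315/74) = sqrt(30 + I*sqrt(17)) + 315/74 = 315/74 + sqrt(30 + I*sqrt(17))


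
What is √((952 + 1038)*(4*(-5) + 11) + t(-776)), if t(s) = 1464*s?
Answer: I*√1153974 ≈ 1074.2*I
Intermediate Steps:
√((952 + 1038)*(4*(-5) + 11) + t(-776)) = √((952 + 1038)*(4*(-5) + 11) + 1464*(-776)) = √(1990*(-20 + 11) - 1136064) = √(1990*(-9) - 1136064) = √(-17910 - 1136064) = √(-1153974) = I*√1153974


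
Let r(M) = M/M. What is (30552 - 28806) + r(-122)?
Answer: 1747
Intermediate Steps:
r(M) = 1
(30552 - 28806) + r(-122) = (30552 - 28806) + 1 = 1746 + 1 = 1747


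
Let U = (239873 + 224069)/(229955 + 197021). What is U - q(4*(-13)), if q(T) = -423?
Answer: 90537395/213488 ≈ 424.09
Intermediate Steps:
U = 231971/213488 (U = 463942/426976 = 463942*(1/426976) = 231971/213488 ≈ 1.0866)
U - q(4*(-13)) = 231971/213488 - 1*(-423) = 231971/213488 + 423 = 90537395/213488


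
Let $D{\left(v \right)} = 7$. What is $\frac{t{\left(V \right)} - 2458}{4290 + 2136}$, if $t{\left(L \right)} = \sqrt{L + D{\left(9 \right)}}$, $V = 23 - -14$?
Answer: $- \frac{1229}{3213} + \frac{\sqrt{11}}{3213} \approx -0.38148$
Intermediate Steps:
$V = 37$ ($V = 23 + 14 = 37$)
$t{\left(L \right)} = \sqrt{7 + L}$ ($t{\left(L \right)} = \sqrt{L + 7} = \sqrt{7 + L}$)
$\frac{t{\left(V \right)} - 2458}{4290 + 2136} = \frac{\sqrt{7 + 37} - 2458}{4290 + 2136} = \frac{\sqrt{44} - 2458}{6426} = \left(2 \sqrt{11} - 2458\right) \frac{1}{6426} = \left(-2458 + 2 \sqrt{11}\right) \frac{1}{6426} = - \frac{1229}{3213} + \frac{\sqrt{11}}{3213}$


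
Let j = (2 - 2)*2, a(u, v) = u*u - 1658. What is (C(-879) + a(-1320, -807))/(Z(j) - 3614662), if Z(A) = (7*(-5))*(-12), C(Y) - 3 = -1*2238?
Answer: -1738507/3614242 ≈ -0.48102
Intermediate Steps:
a(u, v) = -1658 + u² (a(u, v) = u² - 1658 = -1658 + u²)
C(Y) = -2235 (C(Y) = 3 - 1*2238 = 3 - 2238 = -2235)
j = 0 (j = 0*2 = 0)
Z(A) = 420 (Z(A) = -35*(-12) = 420)
(C(-879) + a(-1320, -807))/(Z(j) - 3614662) = (-2235 + (-1658 + (-1320)²))/(420 - 3614662) = (-2235 + (-1658 + 1742400))/(-3614242) = (-2235 + 1740742)*(-1/3614242) = 1738507*(-1/3614242) = -1738507/3614242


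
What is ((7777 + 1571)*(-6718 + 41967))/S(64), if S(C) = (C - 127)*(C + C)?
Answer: -27458971/672 ≈ -40862.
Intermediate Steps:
S(C) = 2*C*(-127 + C) (S(C) = (-127 + C)*(2*C) = 2*C*(-127 + C))
((7777 + 1571)*(-6718 + 41967))/S(64) = ((7777 + 1571)*(-6718 + 41967))/((2*64*(-127 + 64))) = (9348*35249)/((2*64*(-63))) = 329507652/(-8064) = 329507652*(-1/8064) = -27458971/672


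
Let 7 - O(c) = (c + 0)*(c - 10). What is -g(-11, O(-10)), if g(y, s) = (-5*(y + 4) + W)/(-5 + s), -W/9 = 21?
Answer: -7/9 ≈ -0.77778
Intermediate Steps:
W = -189 (W = -9*21 = -189)
O(c) = 7 - c*(-10 + c) (O(c) = 7 - (c + 0)*(c - 10) = 7 - c*(-10 + c))
g(y, s) = (-209 - 5*y)/(-5 + s) (g(y, s) = (-5*(y + 4) - 189)/(-5 + s) = (-5*(4 + y) - 189)/(-5 + s) = ((-20 - 5*y) - 189)/(-5 + s) = (-209 - 5*y)/(-5 + s))
-g(-11, O(-10)) = -(-209 - 5*(-11))/(-5 + (7 - 1*(-10)² + 10*(-10))) = -(-209 + 55)/(-5 + (7 - 1*100 - 100)) = -(-154)/(-5 + (7 - 100 - 100)) = -(-154)/(-5 - 193) = -(-154)/(-198) = -(-1)*(-154)/198 = -1*7/9 = -7/9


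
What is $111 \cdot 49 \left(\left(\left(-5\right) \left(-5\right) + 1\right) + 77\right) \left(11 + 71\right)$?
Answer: $45937794$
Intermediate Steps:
$111 \cdot 49 \left(\left(\left(-5\right) \left(-5\right) + 1\right) + 77\right) \left(11 + 71\right) = 5439 \left(\left(25 + 1\right) + 77\right) 82 = 5439 \left(26 + 77\right) 82 = 5439 \cdot 103 \cdot 82 = 5439 \cdot 8446 = 45937794$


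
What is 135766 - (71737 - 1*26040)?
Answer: 90069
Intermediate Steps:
135766 - (71737 - 1*26040) = 135766 - (71737 - 26040) = 135766 - 1*45697 = 135766 - 45697 = 90069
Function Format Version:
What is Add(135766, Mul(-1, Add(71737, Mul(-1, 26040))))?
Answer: 90069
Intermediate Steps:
Add(135766, Mul(-1, Add(71737, Mul(-1, 26040)))) = Add(135766, Mul(-1, Add(71737, -26040))) = Add(135766, Mul(-1, 45697)) = Add(135766, -45697) = 90069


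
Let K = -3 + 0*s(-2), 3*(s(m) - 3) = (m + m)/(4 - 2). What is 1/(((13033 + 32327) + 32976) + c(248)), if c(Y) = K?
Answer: 1/78333 ≈ 1.2766e-5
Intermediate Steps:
s(m) = 3 + m/3 (s(m) = 3 + ((m + m)/(4 - 2))/3 = 3 + ((2*m)/2)/3 = 3 + ((2*m)*(1/2))/3 = 3 + m/3)
K = -3 (K = -3 + 0*(3 + (1/3)*(-2)) = -3 + 0*(3 - 2/3) = -3 + 0*(7/3) = -3 + 0 = -3)
c(Y) = -3
1/(((13033 + 32327) + 32976) + c(248)) = 1/(((13033 + 32327) + 32976) - 3) = 1/((45360 + 32976) - 3) = 1/(78336 - 3) = 1/78333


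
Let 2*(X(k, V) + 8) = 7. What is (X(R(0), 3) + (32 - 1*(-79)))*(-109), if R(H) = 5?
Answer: -23217/2 ≈ -11609.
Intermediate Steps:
X(k, V) = -9/2 (X(k, V) = -8 + (1/2)*7 = -8 + 7/2 = -9/2)
(X(R(0), 3) + (32 - 1*(-79)))*(-109) = (-9/2 + (32 - 1*(-79)))*(-109) = (-9/2 + (32 + 79))*(-109) = (-9/2 + 111)*(-109) = (213/2)*(-109) = -23217/2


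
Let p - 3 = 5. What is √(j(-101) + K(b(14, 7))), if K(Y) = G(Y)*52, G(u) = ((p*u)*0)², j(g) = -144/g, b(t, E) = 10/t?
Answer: 12*√101/101 ≈ 1.1940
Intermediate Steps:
p = 8 (p = 3 + 5 = 8)
G(u) = 0 (G(u) = ((8*u)*0)² = 0² = 0)
K(Y) = 0 (K(Y) = 0*52 = 0)
√(j(-101) + K(b(14, 7))) = √(-144/(-101) + 0) = √(-144*(-1/101) + 0) = √(144/101 + 0) = √(144/101) = 12*√101/101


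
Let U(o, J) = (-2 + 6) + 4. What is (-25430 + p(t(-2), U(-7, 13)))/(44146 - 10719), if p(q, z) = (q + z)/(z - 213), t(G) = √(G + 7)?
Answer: -5213158/6852535 - √5/6852535 ≈ -0.76076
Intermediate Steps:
t(G) = √(7 + G)
U(o, J) = 8 (U(o, J) = 4 + 4 = 8)
p(q, z) = (q + z)/(-213 + z)
(-25430 + p(t(-2), U(-7, 13)))/(44146 - 10719) = (-25430 + (√(7 - 2) + 8)/(-213 + 8))/(44146 - 10719) = (-25430 + (√5 + 8)/(-205))/33427 = (-25430 - (8 + √5)/205)*(1/33427) = (-25430 + (-8/205 - √5/205))*(1/33427) = (-5213158/205 - √5/205)*(1/33427) = -5213158/6852535 - √5/6852535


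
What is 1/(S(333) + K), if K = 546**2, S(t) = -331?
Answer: 1/297785 ≈ 3.3581e-6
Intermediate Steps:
K = 298116
1/(S(333) + K) = 1/(-331 + 298116) = 1/297785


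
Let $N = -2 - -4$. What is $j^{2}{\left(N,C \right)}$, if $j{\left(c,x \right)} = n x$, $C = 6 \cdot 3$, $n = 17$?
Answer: $93636$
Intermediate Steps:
$C = 18$
$N = 2$ ($N = -2 + 4 = 2$)
$j{\left(c,x \right)} = 17 x$
$j^{2}{\left(N,C \right)} = \left(17 \cdot 18\right)^{2} = 306^{2} = 93636$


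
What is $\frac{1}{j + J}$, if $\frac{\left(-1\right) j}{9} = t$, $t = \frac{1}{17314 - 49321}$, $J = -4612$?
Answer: $- \frac{10669}{49205425} \approx -0.00021683$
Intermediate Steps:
$t = - \frac{1}{32007}$ ($t = \frac{1}{-32007} = - \frac{1}{32007} \approx -3.1243 \cdot 10^{-5}$)
$j = \frac{3}{10669}$ ($j = \left(-9\right) \left(- \frac{1}{32007}\right) = \frac{3}{10669} \approx 0.00028119$)
$\frac{1}{j + J} = \frac{1}{\frac{3}{10669} - 4612} = \frac{1}{- \frac{49205425}{10669}} = - \frac{10669}{49205425}$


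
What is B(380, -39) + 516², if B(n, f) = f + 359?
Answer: 266576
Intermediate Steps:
B(n, f) = 359 + f
B(380, -39) + 516² = (359 - 39) + 516² = 320 + 266256 = 266576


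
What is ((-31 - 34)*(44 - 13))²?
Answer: 4060225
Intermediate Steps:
((-31 - 34)*(44 - 13))² = (-65*31)² = (-2015)² = 4060225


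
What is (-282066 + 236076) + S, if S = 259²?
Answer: 21091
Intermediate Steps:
S = 67081
(-282066 + 236076) + S = (-282066 + 236076) + 67081 = -45990 + 67081 = 21091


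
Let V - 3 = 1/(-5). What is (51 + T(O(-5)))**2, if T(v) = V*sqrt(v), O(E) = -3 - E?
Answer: 65417/25 + 1428*sqrt(2)/5 ≈ 3020.6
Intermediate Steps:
V = 14/5 (V = 3 + 1/(-5) = 3 - 1/5 = 14/5 ≈ 2.8000)
T(v) = 14*sqrt(v)/5
(51 + T(O(-5)))**2 = (51 + 14*sqrt(-3 - 1*(-5))/5)**2 = (51 + 14*sqrt(-3 + 5)/5)**2 = (51 + 14*sqrt(2)/5)**2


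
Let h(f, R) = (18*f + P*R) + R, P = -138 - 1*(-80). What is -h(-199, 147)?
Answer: 11961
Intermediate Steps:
P = -58 (P = -138 + 80 = -58)
h(f, R) = -57*R + 18*f (h(f, R) = (18*f - 58*R) + R = (-58*R + 18*f) + R = -57*R + 18*f)
-h(-199, 147) = -(-57*147 + 18*(-199)) = -(-8379 - 3582) = -1*(-11961) = 11961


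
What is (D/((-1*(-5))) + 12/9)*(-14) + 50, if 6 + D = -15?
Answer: 1352/15 ≈ 90.133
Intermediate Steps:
D = -21 (D = -6 - 15 = -21)
(D/((-1*(-5))) + 12/9)*(-14) + 50 = (-21/((-1*(-5))) + 12/9)*(-14) + 50 = (-21/5 + 12*(⅑))*(-14) + 50 = (-21*⅕ + 4/3)*(-14) + 50 = (-21/5 + 4/3)*(-14) + 50 = -43/15*(-14) + 50 = 602/15 + 50 = 1352/15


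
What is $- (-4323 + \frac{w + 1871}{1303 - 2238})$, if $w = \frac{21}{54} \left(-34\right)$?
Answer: $\frac{661723}{153} \approx 4325.0$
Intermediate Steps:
$w = - \frac{119}{9}$ ($w = 21 \cdot \frac{1}{54} \left(-34\right) = \frac{7}{18} \left(-34\right) = - \frac{119}{9} \approx -13.222$)
$- (-4323 + \frac{w + 1871}{1303 - 2238}) = - (-4323 + \frac{- \frac{119}{9} + 1871}{1303 - 2238}) = - (-4323 + \frac{16720}{9 \left(-935\right)}) = - (-4323 + \frac{16720}{9} \left(- \frac{1}{935}\right)) = - (-4323 - \frac{304}{153}) = \left(-1\right) \left(- \frac{661723}{153}\right) = \frac{661723}{153}$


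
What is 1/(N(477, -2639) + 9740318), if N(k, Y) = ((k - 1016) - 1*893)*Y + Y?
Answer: 1/13516727 ≈ 7.3982e-8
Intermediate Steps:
N(k, Y) = Y + Y*(-1909 + k) (N(k, Y) = ((-1016 + k) - 893)*Y + Y = (-1909 + k)*Y + Y = Y*(-1909 + k) + Y = Y + Y*(-1909 + k))
1/(N(477, -2639) + 9740318) = 1/(-2639*(-1908 + 477) + 9740318) = 1/(-2639*(-1431) + 9740318) = 1/(3776409 + 9740318) = 1/13516727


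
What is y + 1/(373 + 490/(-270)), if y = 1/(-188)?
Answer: -2473/942068 ≈ -0.0026251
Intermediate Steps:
y = -1/188 ≈ -0.0053191
y + 1/(373 + 490/(-270)) = -1/188 + 1/(373 + 490/(-270)) = -1/188 + 1/(373 + 490*(-1/270)) = -1/188 + 1/(373 - 49/27) = -1/188 + 1/(10022/27) = -1/188 + 27/10022 = -2473/942068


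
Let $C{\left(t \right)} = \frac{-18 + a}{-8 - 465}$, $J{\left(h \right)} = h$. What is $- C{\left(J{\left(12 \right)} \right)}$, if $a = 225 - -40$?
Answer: $\frac{247}{473} \approx 0.5222$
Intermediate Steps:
$a = 265$ ($a = 225 + 40 = 265$)
$C{\left(t \right)} = - \frac{247}{473}$ ($C{\left(t \right)} = \frac{-18 + 265}{-8 - 465} = \frac{247}{-473} = 247 \left(- \frac{1}{473}\right) = - \frac{247}{473}$)
$- C{\left(J{\left(12 \right)} \right)} = \left(-1\right) \left(- \frac{247}{473}\right) = \frac{247}{473}$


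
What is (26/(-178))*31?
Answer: -403/89 ≈ -4.5281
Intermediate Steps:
(26/(-178))*31 = (26*(-1/178))*31 = -13/89*31 = -403/89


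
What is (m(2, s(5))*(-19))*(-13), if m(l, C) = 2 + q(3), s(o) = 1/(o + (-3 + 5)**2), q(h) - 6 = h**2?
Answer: 4199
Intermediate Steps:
q(h) = 6 + h**2
s(o) = 1/(4 + o) (s(o) = 1/(o + 2**2) = 1/(o + 4) = 1/(4 + o))
m(l, C) = 17 (m(l, C) = 2 + (6 + 3**2) = 2 + (6 + 9) = 2 + 15 = 17)
(m(2, s(5))*(-19))*(-13) = (17*(-19))*(-13) = -323*(-13) = 4199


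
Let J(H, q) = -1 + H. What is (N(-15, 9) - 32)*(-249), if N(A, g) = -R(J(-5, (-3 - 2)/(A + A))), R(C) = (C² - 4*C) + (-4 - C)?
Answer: 23406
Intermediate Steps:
R(C) = -4 + C² - 5*C
N(A, g) = -62 (N(A, g) = -(-4 + (-1 - 5)² - 5*(-1 - 5)) = -(-4 + (-6)² - 5*(-6)) = -(-4 + 36 + 30) = -1*62 = -62)
(N(-15, 9) - 32)*(-249) = (-62 - 32)*(-249) = -94*(-249) = 23406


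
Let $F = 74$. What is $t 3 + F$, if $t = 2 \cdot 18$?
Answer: $182$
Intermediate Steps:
$t = 36$
$t 3 + F = 36 \cdot 3 + 74 = 108 + 74 = 182$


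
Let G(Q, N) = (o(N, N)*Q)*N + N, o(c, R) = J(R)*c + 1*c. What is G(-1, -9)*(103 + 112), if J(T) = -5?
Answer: 67725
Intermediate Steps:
o(c, R) = -4*c (o(c, R) = -5*c + 1*c = -5*c + c = -4*c)
G(Q, N) = N - 4*Q*N² (G(Q, N) = ((-4*N)*Q)*N + N = (-4*N*Q)*N + N = -4*Q*N² + N = N - 4*Q*N²)
G(-1, -9)*(103 + 112) = (-9*(1 - 4*(-9)*(-1)))*(103 + 112) = -9*(1 - 36)*215 = -9*(-35)*215 = 315*215 = 67725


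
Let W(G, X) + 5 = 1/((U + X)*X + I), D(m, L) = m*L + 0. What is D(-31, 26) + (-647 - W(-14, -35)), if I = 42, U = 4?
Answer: -1631897/1127 ≈ -1448.0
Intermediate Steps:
D(m, L) = L*m (D(m, L) = L*m + 0 = L*m)
W(G, X) = -5 + 1/(42 + X*(4 + X)) (W(G, X) = -5 + 1/((4 + X)*X + 42) = -5 + 1/(X*(4 + X) + 42) = -5 + 1/(42 + X*(4 + X)))
D(-31, 26) + (-647 - W(-14, -35)) = 26*(-31) + (-647 - (-209 - 20*(-35) - 5*(-35)**2)/(42 + (-35)**2 + 4*(-35))) = -806 + (-647 - (-209 + 700 - 5*1225)/(42 + 1225 - 140)) = -806 + (-647 - (-209 + 700 - 6125)/1127) = -806 + (-647 - (-5634)/1127) = -806 + (-647 - 1*(-5634/1127)) = -806 + (-647 + 5634/1127) = -806 - 723535/1127 = -1631897/1127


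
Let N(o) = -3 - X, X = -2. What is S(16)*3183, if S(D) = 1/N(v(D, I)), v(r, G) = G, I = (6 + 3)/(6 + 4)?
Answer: -3183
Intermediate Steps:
I = 9/10 ≈ 0.90000
N(o) = -1 (N(o) = -3 - 1*(-2) = -3 + 2 = -1)
S(D) = -1 (S(D) = 1/(-1) = -1)
S(16)*3183 = -1*3183 = -3183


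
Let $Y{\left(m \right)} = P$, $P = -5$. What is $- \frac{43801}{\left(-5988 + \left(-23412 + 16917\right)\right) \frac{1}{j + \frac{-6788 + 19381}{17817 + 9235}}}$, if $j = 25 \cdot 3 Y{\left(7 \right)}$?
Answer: $- \frac{443787658507}{337690116} \approx -1314.2$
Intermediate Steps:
$Y{\left(m \right)} = -5$
$j = -375$ ($j = 25 \cdot 3 \left(-5\right) = 75 \left(-5\right) = -375$)
$- \frac{43801}{\left(-5988 + \left(-23412 + 16917\right)\right) \frac{1}{j + \frac{-6788 + 19381}{17817 + 9235}}} = - \frac{43801}{\left(-5988 + \left(-23412 + 16917\right)\right) \frac{1}{-375 + \frac{-6788 + 19381}{17817 + 9235}}} = - \frac{43801}{\left(-5988 - 6495\right) \frac{1}{-375 + \frac{12593}{27052}}} = - \frac{43801}{\left(-12483\right) \frac{1}{-375 + 12593 \cdot \frac{1}{27052}}} = - \frac{43801}{\left(-12483\right) \frac{1}{-375 + \frac{12593}{27052}}} = - \frac{43801}{\left(-12483\right) \frac{1}{- \frac{10131907}{27052}}} = - \frac{43801}{\left(-12483\right) \left(- \frac{27052}{10131907}\right)} = - \frac{43801}{\frac{337690116}{10131907}} = \left(-43801\right) \frac{10131907}{337690116} = - \frac{443787658507}{337690116}$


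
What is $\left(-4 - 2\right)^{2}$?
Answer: $36$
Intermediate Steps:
$\left(-4 - 2\right)^{2} = \left(-6\right)^{2} = 36$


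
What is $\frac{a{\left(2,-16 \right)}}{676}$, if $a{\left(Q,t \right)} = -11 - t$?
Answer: $\frac{5}{676} \approx 0.0073965$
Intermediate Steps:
$\frac{a{\left(2,-16 \right)}}{676} = \frac{-11 - -16}{676} = \left(-11 + 16\right) \frac{1}{676} = 5 \cdot \frac{1}{676} = \frac{5}{676}$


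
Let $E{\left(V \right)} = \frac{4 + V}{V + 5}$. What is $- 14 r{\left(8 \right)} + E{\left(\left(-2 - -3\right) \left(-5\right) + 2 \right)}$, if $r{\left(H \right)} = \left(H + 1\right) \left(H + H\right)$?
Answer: $- \frac{4031}{2} \approx -2015.5$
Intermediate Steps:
$r{\left(H \right)} = 2 H \left(1 + H\right)$ ($r{\left(H \right)} = \left(1 + H\right) 2 H = 2 H \left(1 + H\right)$)
$E{\left(V \right)} = \frac{4 + V}{5 + V}$
$- 14 r{\left(8 \right)} + E{\left(\left(-2 - -3\right) \left(-5\right) + 2 \right)} = - 14 \cdot 2 \cdot 8 \left(1 + 8\right) + \frac{4 + \left(\left(-2 - -3\right) \left(-5\right) + 2\right)}{5 + \left(\left(-2 - -3\right) \left(-5\right) + 2\right)} = - 14 \cdot 2 \cdot 8 \cdot 9 + \frac{4 + \left(\left(-2 + 3\right) \left(-5\right) + 2\right)}{5 + \left(\left(-2 + 3\right) \left(-5\right) + 2\right)} = \left(-14\right) 144 + \frac{4 + \left(1 \left(-5\right) + 2\right)}{5 + \left(1 \left(-5\right) + 2\right)} = -2016 + \frac{4 + \left(-5 + 2\right)}{5 + \left(-5 + 2\right)} = -2016 + \frac{4 - 3}{5 - 3} = -2016 + \frac{1}{2} \cdot 1 = -2016 + \frac{1}{2} = - \frac{4031}{2}$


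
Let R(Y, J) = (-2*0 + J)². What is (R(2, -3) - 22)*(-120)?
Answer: 1560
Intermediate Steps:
R(Y, J) = J² (R(Y, J) = (0 + J)² = J²)
(R(2, -3) - 22)*(-120) = ((-3)² - 22)*(-120) = (9 - 22)*(-120) = -13*(-120) = 1560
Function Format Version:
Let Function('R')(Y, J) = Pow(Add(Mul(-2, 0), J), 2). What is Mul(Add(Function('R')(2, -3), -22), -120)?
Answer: 1560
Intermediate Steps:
Function('R')(Y, J) = Pow(J, 2) (Function('R')(Y, J) = Pow(Add(0, J), 2) = Pow(J, 2))
Mul(Add(Function('R')(2, -3), -22), -120) = Mul(Add(Pow(-3, 2), -22), -120) = Mul(Add(9, -22), -120) = Mul(-13, -120) = 1560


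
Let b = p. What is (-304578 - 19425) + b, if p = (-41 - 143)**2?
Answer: -290147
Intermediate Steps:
p = 33856 (p = (-184)**2 = 33856)
b = 33856
(-304578 - 19425) + b = (-304578 - 19425) + 33856 = -324003 + 33856 = -290147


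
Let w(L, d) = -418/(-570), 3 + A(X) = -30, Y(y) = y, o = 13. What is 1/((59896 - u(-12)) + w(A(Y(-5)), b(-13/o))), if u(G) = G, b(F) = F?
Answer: 15/898631 ≈ 1.6692e-5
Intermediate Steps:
A(X) = -33 (A(X) = -3 - 30 = -33)
w(L, d) = 11/15 (w(L, d) = -418*(-1/570) = 11/15)
1/((59896 - u(-12)) + w(A(Y(-5)), b(-13/o))) = 1/((59896 - 1*(-12)) + 11/15) = 1/((59896 + 12) + 11/15) = 1/(59908 + 11/15) = 1/(898631/15) = 15/898631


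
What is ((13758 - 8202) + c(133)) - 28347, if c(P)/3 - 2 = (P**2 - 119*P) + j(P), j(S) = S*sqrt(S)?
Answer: -17199 + 399*sqrt(133) ≈ -12598.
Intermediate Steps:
j(S) = S**(3/2)
c(P) = 6 - 357*P + 3*P**2 + 3*P**(3/2) (c(P) = 6 + 3*((P**2 - 119*P) + P**(3/2)) = 6 + 3*(P**2 + P**(3/2) - 119*P) = 6 + (-357*P + 3*P**2 + 3*P**(3/2)) = 6 - 357*P + 3*P**2 + 3*P**(3/2))
((13758 - 8202) + c(133)) - 28347 = ((13758 - 8202) + (6 - 357*133 + 3*133**2 + 3*133**(3/2))) - 28347 = (5556 + (6 - 47481 + 3*17689 + 3*(133*sqrt(133)))) - 28347 = (5556 + (6 - 47481 + 53067 + 399*sqrt(133))) - 28347 = (5556 + (5592 + 399*sqrt(133))) - 28347 = (11148 + 399*sqrt(133)) - 28347 = -17199 + 399*sqrt(133)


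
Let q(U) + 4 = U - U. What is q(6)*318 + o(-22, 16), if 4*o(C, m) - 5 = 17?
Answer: -2533/2 ≈ -1266.5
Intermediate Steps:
q(U) = -4 (q(U) = -4 + (U - U) = -4 + 0 = -4)
o(C, m) = 11/2 (o(C, m) = 5/4 + (1/4)*17 = 5/4 + 17/4 = 11/2)
q(6)*318 + o(-22, 16) = -4*318 + 11/2 = -1272 + 11/2 = -2533/2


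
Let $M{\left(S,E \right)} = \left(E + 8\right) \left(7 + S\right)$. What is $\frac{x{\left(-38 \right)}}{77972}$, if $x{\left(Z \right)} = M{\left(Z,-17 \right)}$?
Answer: $\frac{279}{77972} \approx 0.0035782$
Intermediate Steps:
$M{\left(S,E \right)} = \left(7 + S\right) \left(8 + E\right)$ ($M{\left(S,E \right)} = \left(8 + E\right) \left(7 + S\right) = \left(7 + S\right) \left(8 + E\right)$)
$x{\left(Z \right)} = -63 - 9 Z$ ($x{\left(Z \right)} = 56 + 7 \left(-17\right) + 8 Z - 17 Z = 56 - 119 + 8 Z - 17 Z = -63 - 9 Z$)
$\frac{x{\left(-38 \right)}}{77972} = \frac{-63 - -342}{77972} = \left(-63 + 342\right) \frac{1}{77972} = 279 \cdot \frac{1}{77972} = \frac{279}{77972}$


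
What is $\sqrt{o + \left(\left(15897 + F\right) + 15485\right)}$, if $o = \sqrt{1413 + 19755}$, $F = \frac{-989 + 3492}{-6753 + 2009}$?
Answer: $\frac{\sqrt{176564214130 + 472616256 \sqrt{3}}}{2372} \approx 177.56$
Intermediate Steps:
$F = - \frac{2503}{4744}$ ($F = \frac{2503}{-4744} = 2503 \left(- \frac{1}{4744}\right) = - \frac{2503}{4744} \approx -0.52761$)
$o = 84 \sqrt{3}$ ($o = \sqrt{21168} = 84 \sqrt{3} \approx 145.49$)
$\sqrt{o + \left(\left(15897 + F\right) + 15485\right)} = \sqrt{84 \sqrt{3} + \left(\left(15897 - \frac{2503}{4744}\right) + 15485\right)} = \sqrt{84 \sqrt{3} + \left(\frac{75412865}{4744} + 15485\right)} = \sqrt{84 \sqrt{3} + \frac{148873705}{4744}} = \sqrt{\frac{148873705}{4744} + 84 \sqrt{3}}$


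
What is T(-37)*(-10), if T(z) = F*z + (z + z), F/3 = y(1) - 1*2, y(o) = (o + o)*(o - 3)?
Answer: -5920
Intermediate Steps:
y(o) = 2*o*(-3 + o) (y(o) = (2*o)*(-3 + o) = 2*o*(-3 + o))
F = -18 (F = 3*(2*1*(-3 + 1) - 1*2) = 3*(2*1*(-2) - 2) = 3*(-4 - 2) = 3*(-6) = -18)
T(z) = -16*z (T(z) = -18*z + (z + z) = -18*z + 2*z = -16*z)
T(-37)*(-10) = -16*(-37)*(-10) = 592*(-10) = -5920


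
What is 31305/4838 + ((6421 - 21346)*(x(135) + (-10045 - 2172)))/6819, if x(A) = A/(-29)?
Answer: 8532808785085/318906446 ≈ 26756.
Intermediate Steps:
x(A) = -A/29 (x(A) = A*(-1/29) = -A/29)
31305/4838 + ((6421 - 21346)*(x(135) + (-10045 - 2172)))/6819 = 31305/4838 + ((6421 - 21346)*(-1/29*135 + (-10045 - 2172)))/6819 = 31305*(1/4838) - 14925*(-135/29 - 12217)*(1/6819) = 31305/4838 - 14925*(-354428/29)*(1/6819) = 31305/4838 + (5289837900/29)*(1/6819) = 31305/4838 + 1763279300/65917 = 8532808785085/318906446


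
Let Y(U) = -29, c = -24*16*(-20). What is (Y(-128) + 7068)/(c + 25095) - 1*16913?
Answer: -554316536/32775 ≈ -16913.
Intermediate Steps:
c = 7680 (c = -384*(-20) = 7680)
(Y(-128) + 7068)/(c + 25095) - 1*16913 = (-29 + 7068)/(7680 + 25095) - 1*16913 = 7039/32775 - 16913 = -554316536/32775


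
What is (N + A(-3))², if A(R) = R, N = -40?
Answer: 1849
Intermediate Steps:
(N + A(-3))² = (-40 - 3)² = (-43)² = 1849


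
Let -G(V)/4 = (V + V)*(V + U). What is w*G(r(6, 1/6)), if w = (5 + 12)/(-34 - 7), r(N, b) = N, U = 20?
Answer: 21216/41 ≈ 517.46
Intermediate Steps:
G(V) = -8*V*(20 + V) (G(V) = -4*(V + V)*(V + 20) = -4*2*V*(20 + V) = -8*V*(20 + V))
w = -17/41 (w = 17/(-41) = 17*(-1/41) = -17/41 ≈ -0.41463)
w*G(r(6, 1/6)) = -(-136)*6*(20 + 6)/41 = -(-136)*6*26/41 = -17/41*(-1248) = 21216/41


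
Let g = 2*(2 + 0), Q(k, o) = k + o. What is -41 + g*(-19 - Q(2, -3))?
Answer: -113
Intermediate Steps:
g = 4 (g = 2*2 = 4)
-41 + g*(-19 - Q(2, -3)) = -41 + 4*(-19 - (2 - 3)) = -41 + 4*(-19 - 1*(-1)) = -41 + 4*(-19 + 1) = -41 + 4*(-18) = -41 - 72 = -113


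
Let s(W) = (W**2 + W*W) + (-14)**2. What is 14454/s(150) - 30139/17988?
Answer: -275540923/203246412 ≈ -1.3557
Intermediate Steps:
s(W) = 196 + 2*W**2 (s(W) = (W**2 + W**2) + 196 = 2*W**2 + 196 = 196 + 2*W**2)
14454/s(150) - 30139/17988 = 14454/(196 + 2*150**2) - 30139/17988 = 14454/(196 + 2*22500) - 30139*1/17988 = 14454/(196 + 45000) - 30139/17988 = 14454/45196 - 30139/17988 = 14454*(1/45196) - 30139/17988 = 7227/22598 - 30139/17988 = -275540923/203246412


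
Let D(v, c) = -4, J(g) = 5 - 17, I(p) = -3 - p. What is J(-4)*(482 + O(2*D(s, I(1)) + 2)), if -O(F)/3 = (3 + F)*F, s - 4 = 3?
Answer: -5136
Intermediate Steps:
s = 7 (s = 4 + 3 = 7)
J(g) = -12
O(F) = -3*F*(3 + F) (O(F) = -3*(3 + F)*F = -3*F*(3 + F))
J(-4)*(482 + O(2*D(s, I(1)) + 2)) = -12*(482 - 3*(2*(-4) + 2)*(3 + (2*(-4) + 2))) = -12*(482 - 3*(-8 + 2)*(3 + (-8 + 2))) = -12*(482 - 3*(-6)*(3 - 6)) = -12*(482 - 3*(-6)*(-3)) = -12*(482 - 54) = -12*428 = -5136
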